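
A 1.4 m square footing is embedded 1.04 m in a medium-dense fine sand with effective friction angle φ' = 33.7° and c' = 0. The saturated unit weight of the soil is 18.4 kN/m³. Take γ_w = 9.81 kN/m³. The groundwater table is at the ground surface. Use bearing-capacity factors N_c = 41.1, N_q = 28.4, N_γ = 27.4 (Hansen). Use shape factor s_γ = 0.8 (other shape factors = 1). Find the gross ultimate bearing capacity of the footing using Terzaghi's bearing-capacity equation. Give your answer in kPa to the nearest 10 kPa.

Water table at ground surface, so effective unit weight γ' = 18.4 − 9.81 = 8.59 kN/m³ is used throughout; overburden q = 8.59 × 1.04 = 8.9336 kPa; the same γ' applies in the ½γBN_γ term.
Surcharge term q·N_q = 8.9336 × 28.4 = 253.71 kPa; self-weight term 0.5·γ·B·N_γ·s_γ = 0.5 × 8.59 × 1.4 × 27.4 × 0.8 = 131.8 kPa.
q_ult = 253.71 + 131.8 = 385.52 kPa.

q_ult ≈ 390 kPa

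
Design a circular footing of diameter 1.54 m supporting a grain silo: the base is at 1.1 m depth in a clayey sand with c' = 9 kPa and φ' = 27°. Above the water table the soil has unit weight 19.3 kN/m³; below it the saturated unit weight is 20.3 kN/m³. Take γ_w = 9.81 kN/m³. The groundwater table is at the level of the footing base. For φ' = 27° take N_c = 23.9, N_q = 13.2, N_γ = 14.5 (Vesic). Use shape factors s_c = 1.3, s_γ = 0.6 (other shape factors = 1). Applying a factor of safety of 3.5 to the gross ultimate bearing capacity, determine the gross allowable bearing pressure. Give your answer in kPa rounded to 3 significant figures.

q_all ≈ 180 kPa

Overburden at base level: q = 19.3 × 1.1 = 21.23 kPa.
Below the base the soil is submerged, so the ½γBN_γ term uses γ' = 20.3 − 9.81 = 10.49 kN/m³.
Cohesion term c·N_c·s_c = 9 × 23.9 × 1.3 = 279.63 kPa; surcharge term q·N_q = 21.23 × 13.2 = 280.24 kPa; self-weight term 0.5·γ·B·N_γ·s_γ = 0.5 × 10.49 × 1.54 × 14.5 × 0.6 = 70.273 kPa.
q_ult = 279.63 + 280.24 + 70.273 = 630.14 kPa.
q_all = q_ult / FS = 630.14 / 3.5 = 180.04 kPa.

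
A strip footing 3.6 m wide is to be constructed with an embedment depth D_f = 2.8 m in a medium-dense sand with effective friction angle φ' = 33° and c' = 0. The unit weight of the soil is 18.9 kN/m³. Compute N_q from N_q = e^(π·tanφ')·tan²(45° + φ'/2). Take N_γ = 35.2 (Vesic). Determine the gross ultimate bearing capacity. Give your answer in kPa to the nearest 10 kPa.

tan33° = 0.6494, so N_q = e^(π×0.6494)·tan²(61.5°) = 7.692 × 3.392 = 26.09.
Overburden at base level: q = 18.9 × 2.8 = 52.92 kPa.
Surcharge term q·N_q = 52.92 × 26.092 = 1380.8 kPa; self-weight term 0.5·γ·B·N_γ = 0.5 × 18.9 × 3.6 × 35.2 = 1197.5 kPa.
q_ult = 1380.8 + 1197.5 = 2578.3 kPa.

q_ult ≈ 2580 kPa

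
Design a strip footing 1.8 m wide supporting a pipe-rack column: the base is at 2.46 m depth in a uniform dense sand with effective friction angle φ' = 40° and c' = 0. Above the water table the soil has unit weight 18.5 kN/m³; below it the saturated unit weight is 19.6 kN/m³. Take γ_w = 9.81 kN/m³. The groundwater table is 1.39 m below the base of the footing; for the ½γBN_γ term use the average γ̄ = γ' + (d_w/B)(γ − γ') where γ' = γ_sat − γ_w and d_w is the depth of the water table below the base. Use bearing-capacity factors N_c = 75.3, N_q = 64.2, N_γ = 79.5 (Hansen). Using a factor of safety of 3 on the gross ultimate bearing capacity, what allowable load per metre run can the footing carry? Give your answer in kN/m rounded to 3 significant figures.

≈ 2460 kN/m

q = γ·D_f = 18.5 × 2.46 = 45.51 kPa.
γ' = 9.79 kN/m³; averaging over the depth B below the base, γ̄ = γ' + (d_w/B)(γ − γ') = 16.516 kN/m³.
q·N_q = 45.51 × 64.2 = 2921.7 kPa
0.5·γ·B·N_γ = 0.5 × 16.516 × 1.8 × 79.5 = 1181.7 kPa
q_ult = 2921.7 + 1181.7 = 4103.5 kPa.
Gross allowable pressure q_all = 4103.5 / 3 = 1367.8 kPa.
Allowable wall load = q_all × B = 1367.8 × 1.8 = 2462.1 kN per metre run.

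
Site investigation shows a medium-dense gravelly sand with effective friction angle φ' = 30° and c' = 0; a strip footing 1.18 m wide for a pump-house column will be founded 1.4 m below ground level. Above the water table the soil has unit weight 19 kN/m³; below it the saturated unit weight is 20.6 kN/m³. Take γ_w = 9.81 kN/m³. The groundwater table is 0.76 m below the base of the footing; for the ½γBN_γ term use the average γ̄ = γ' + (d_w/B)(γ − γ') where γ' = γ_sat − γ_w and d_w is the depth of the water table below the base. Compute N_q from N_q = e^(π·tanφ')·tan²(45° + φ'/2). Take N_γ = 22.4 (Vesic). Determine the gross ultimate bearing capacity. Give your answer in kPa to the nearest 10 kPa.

q_ult ≈ 700 kPa

tan30° = 0.5774, so N_q = e^(π×0.5774)·tan²(60°) = 6.134 × 3.0 = 18.4.
Effective surcharge at the founding depth q = γ·D_f = 19 × 1.4 = 26.6 kPa.
With d_w = 0.76 m < B, γ̄ = 10.79 + (0.76/1.18) × (19 − 10.79) = 16.078 kN/m³.
q_ult = q·N_q + 0.5·γ·B·N_γ
     = 26.6 × 18.401 + 0.5 × 16.078 × 1.18 × 22.4
     = 489.47 + 212.48 = 701.95 kPa.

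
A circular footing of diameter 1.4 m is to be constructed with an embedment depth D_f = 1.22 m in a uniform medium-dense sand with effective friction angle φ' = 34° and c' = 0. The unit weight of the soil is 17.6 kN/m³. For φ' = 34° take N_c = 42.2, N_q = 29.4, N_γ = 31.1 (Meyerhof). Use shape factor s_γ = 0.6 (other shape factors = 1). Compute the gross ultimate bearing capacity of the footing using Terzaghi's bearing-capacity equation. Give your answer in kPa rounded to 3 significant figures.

q_ult ≈ 861 kPa

q = γ·D_f = 17.6 × 1.22 = 21.472 kPa.
q·N_q = 21.472 × 29.4 = 631.28 kPa
0.5·γ·B·N_γ·s_γ = 0.5 × 17.6 × 1.4 × 31.1 × 0.6 = 229.89 kPa
q_ult = 631.28 + 229.89 = 861.17 kPa.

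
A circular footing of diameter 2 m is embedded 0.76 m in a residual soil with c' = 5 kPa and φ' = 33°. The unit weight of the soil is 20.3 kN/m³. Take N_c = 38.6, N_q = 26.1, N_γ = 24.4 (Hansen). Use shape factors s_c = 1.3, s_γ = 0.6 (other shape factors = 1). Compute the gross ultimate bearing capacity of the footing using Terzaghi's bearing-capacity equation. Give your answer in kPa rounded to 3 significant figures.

q_ult ≈ 951 kPa

Effective surcharge at the founding depth q = γ·D_f = 20.3 × 0.76 = 15.428 kPa.
q_ult = c·N_c·s_c + q·N_q + 0.5·γ·B·N_γ·s_γ
     = 5 × 38.6 × 1.3 + 15.428 × 26.1 + 0.5 × 20.3 × 2 × 24.4 × 0.6
     = 250.9 + 402.67 + 297.19 = 950.76 kPa.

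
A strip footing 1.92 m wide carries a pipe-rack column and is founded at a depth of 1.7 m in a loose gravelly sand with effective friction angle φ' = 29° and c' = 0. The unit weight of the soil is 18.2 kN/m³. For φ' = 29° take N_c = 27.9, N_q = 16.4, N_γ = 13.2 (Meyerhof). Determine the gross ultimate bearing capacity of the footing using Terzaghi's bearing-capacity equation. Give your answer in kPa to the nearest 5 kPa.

Effective surcharge at the founding depth q = γ·D_f = 18.2 × 1.7 = 30.94 kPa.
q_ult = q·N_q + 0.5·γ·B·N_γ
     = 30.94 × 16.4 + 0.5 × 18.2 × 1.92 × 13.2
     = 507.42 + 230.63 = 738.05 kPa.

q_ult ≈ 740 kPa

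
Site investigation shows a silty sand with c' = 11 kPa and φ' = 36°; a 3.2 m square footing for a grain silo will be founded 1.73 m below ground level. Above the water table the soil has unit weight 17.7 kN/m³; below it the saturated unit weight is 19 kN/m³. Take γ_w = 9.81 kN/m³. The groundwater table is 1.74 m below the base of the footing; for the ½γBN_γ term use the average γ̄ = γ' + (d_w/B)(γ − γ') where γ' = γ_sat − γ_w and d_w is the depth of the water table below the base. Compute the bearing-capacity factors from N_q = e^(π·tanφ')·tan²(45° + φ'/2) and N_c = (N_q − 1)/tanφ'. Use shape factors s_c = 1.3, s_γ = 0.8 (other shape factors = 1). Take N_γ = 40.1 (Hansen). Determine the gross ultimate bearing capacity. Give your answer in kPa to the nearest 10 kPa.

q_ult ≈ 2590 kPa

tan36° = 0.7265, so N_q = e^(π×0.7265)·tan²(63°) = 9.801 × 3.852 = 37.75.
N_c = (37.75 − 1)/tan36° = 50.59.
Overburden at base level: q = 17.7 × 1.73 = 30.621 kPa.
The water table is 1.74 m below the base (< B = 3.2 m), so the ½γBN_γ term uses γ̄ = γ' + (d_w/B)(γ − γ') = 9.19 + (1.74/3.2)(17.7 − 9.19) = 13.817 kN/m³.
Cohesion term c·N_c·s_c = 11 × 50.585 × 1.3 = 723.37 kPa; surcharge term q·N_q = 30.621 × 37.752 = 1156 kPa; self-weight term 0.5·γ·B·N_γ·s_γ = 0.5 × 13.817 × 3.2 × 40.1 × 0.8 = 709.22 kPa.
q_ult = 723.37 + 1156 + 709.22 = 2588.6 kPa.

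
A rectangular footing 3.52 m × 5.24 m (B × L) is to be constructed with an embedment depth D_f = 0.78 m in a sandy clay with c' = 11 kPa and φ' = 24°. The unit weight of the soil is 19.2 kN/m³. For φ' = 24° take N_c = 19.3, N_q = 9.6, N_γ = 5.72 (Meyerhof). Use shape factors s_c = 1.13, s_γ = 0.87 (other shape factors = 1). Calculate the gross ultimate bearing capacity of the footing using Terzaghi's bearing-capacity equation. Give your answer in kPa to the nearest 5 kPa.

q = γ·D_f = 19.2 × 0.78 = 14.976 kPa.
c·N_c·s_c = 11 × 19.3 × 1.13 = 239.9 kPa
q·N_q = 14.976 × 9.6 = 143.77 kPa
0.5·γ·B·N_γ·s_γ = 0.5 × 19.2 × 3.52 × 5.72 × 0.87 = 168.16 kPa
q_ult = 239.9 + 143.77 + 168.16 = 551.83 kPa.

q_ult ≈ 550 kPa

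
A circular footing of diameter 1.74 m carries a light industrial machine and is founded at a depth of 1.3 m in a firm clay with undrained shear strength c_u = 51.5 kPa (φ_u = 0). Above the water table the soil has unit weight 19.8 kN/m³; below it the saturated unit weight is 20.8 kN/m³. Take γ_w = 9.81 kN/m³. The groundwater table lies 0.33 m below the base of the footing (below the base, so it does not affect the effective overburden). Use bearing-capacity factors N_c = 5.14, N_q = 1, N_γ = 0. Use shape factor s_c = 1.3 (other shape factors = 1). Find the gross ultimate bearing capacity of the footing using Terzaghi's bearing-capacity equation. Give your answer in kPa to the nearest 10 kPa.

Overburden at base level: q = 19.8 × 1.3 = 25.74 kPa.
Cohesion term c·N_c·s_c = 51.5 × 5.14 × 1.3 = 344.12 kPa; surcharge term q·N_q = 25.74 × 1 = 25.74 kPa.
q_ult = 344.12 + 25.74 = 369.86 kPa.

q_ult ≈ 370 kPa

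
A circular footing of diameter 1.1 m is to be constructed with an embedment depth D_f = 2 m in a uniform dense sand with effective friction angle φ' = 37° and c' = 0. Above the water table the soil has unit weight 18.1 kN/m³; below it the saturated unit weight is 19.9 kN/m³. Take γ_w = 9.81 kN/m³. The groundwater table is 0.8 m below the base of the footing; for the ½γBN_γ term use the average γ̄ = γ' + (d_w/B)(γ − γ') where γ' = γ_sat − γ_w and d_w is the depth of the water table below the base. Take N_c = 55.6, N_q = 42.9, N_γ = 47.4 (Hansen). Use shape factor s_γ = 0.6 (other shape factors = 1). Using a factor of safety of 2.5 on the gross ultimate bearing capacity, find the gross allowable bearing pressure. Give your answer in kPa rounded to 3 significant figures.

Overburden at base level: q = 18.1 × 2 = 36.2 kPa.
The water table is 0.8 m below the base (< B = 1.1 m), so the ½γBN_γ term uses γ̄ = γ' + (d_w/B)(γ − γ') = 10.09 + (0.8/1.1)(18.1 − 10.09) = 15.915 kN/m³.
Surcharge term q·N_q = 36.2 × 42.9 = 1553 kPa; self-weight term 0.5·γ·B·N_γ·s_γ = 0.5 × 15.915 × 1.1 × 47.4 × 0.6 = 248.95 kPa.
q_ult = 1553 + 248.95 = 1801.9 kPa.
q_all = 1801.9 / 2.5 = 720.77 kPa.

q_all ≈ 721 kPa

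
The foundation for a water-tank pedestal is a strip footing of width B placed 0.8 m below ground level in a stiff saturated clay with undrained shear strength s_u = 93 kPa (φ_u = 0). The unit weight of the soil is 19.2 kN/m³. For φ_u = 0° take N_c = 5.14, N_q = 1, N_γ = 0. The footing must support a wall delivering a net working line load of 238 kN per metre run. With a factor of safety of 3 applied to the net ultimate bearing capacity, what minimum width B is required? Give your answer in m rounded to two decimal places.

B = 1.49 m

q = γ·D_f = 19.2 × 0.8 = 15.36 kPa.
c·N_c = 93 × 5.14 = 478.02 kPa
q·N_q = 15.36 × 1 = 15.36 kPa
q_ult = 478.02 + 15.36 = 493.38 kPa.
For φ = 0 the ½γBN_γ term vanishes, so q_ult is independent of B. q_net = 493.38 − 15.36 = 478.02 kPa; q_all(net) = 478.02/3 = 159.34 kPa.
Required width B = w / q_all(net) = 238 / 159.34 = 1.494 m.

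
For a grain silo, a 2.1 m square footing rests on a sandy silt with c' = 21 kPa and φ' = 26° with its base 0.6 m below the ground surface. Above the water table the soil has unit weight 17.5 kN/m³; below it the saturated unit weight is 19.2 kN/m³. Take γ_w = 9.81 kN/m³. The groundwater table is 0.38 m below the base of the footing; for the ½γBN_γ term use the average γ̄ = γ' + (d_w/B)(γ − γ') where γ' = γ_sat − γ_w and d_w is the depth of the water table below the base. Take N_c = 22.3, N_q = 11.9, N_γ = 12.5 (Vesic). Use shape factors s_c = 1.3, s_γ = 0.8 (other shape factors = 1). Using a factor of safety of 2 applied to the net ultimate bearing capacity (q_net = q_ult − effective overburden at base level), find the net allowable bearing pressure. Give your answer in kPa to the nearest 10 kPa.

Effective surcharge at the founding depth q = γ·D_f = 17.5 × 0.6 = 10.5 kPa.
With d_w = 0.38 m < B, γ̄ = 9.39 + (0.38/2.1) × (17.5 − 9.39) = 10.858 kN/m³.
q_ult = c·N_c·s_c + q·N_q + 0.5·γ·B·N_γ·s_γ
     = 21 × 22.3 × 1.3 + 10.5 × 11.9 + 0.5 × 10.858 × 2.1 × 12.5 × 0.8
     = 608.79 + 124.95 + 114 = 847.74 kPa.
Net ultimate: q_net = 847.74 − 10.5 = 837.24 kPa.
q_all(net) = 837.24 / 2 = 418.62 kPa.

q_all(net) ≈ 420 kPa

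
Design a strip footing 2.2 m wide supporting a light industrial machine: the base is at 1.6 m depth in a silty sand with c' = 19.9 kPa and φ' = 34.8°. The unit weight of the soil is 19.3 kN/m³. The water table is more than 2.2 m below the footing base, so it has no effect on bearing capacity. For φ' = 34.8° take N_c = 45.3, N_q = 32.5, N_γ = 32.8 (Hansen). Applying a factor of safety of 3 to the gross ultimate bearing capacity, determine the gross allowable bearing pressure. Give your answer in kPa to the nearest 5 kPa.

Overburden at base level: q = 19.3 × 1.6 = 30.88 kPa.
Cohesion term c·N_c = 19.9 × 45.3 = 901.47 kPa; surcharge term q·N_q = 30.88 × 32.5 = 1003.6 kPa; self-weight term 0.5·γ·B·N_γ = 0.5 × 19.3 × 2.2 × 32.8 = 696.34 kPa.
q_ult = 901.47 + 1003.6 + 696.34 = 2601.4 kPa.
q_all = q_ult / FS = 2601.4 / 3 = 867.14 kPa.

q_all ≈ 865 kPa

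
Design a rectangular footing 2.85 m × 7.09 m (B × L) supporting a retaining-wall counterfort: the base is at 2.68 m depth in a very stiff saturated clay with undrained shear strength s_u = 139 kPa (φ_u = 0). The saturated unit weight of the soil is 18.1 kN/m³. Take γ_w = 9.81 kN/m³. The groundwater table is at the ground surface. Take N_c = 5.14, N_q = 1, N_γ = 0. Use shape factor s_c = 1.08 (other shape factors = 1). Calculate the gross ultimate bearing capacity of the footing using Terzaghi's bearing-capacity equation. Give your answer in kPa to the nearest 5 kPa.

q_ult ≈ 795 kPa

Water table at ground surface, so effective unit weight γ' = 18.1 − 9.81 = 8.29 kN/m³ is used throughout; overburden q = 8.29 × 2.68 = 22.217 kPa.
Cohesion term c·N_c·s_c = 139 × 5.14 × 1.08 = 771.62 kPa; surcharge term q·N_q = 22.217 × 1 = 22.217 kPa.
q_ult = 771.62 + 22.217 = 793.83 kPa.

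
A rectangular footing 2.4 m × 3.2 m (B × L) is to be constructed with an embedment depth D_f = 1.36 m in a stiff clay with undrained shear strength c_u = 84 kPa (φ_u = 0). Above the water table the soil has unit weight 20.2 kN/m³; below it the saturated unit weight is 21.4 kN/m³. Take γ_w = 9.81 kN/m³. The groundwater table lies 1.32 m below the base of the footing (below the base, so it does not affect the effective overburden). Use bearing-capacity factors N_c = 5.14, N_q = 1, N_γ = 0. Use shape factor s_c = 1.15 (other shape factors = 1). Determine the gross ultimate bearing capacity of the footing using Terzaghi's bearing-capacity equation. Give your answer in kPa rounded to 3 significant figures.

q = γ·D_f = 20.2 × 1.36 = 27.472 kPa.
c·N_c·s_c = 84 × 5.14 × 1.15 = 496.52 kPa
q·N_q = 27.472 × 1 = 27.472 kPa
q_ult = 496.52 + 27.472 = 524 kPa.

q_ult ≈ 524 kPa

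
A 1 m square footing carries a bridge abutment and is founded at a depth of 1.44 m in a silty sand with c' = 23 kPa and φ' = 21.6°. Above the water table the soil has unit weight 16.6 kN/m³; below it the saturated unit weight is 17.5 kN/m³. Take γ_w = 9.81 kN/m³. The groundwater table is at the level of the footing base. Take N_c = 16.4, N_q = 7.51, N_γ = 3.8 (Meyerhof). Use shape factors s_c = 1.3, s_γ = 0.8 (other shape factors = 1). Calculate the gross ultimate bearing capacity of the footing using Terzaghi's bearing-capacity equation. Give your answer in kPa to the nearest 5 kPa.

Effective surcharge at the founding depth q = γ·D_f = 16.6 × 1.44 = 23.904 kPa.
The water table coincides with the base, so in the self-weight term γ → γ' = 7.69 kN/m³.
q_ult = c·N_c·s_c + q·N_q + 0.5·γ·B·N_γ·s_γ
     = 23 × 16.4 × 1.3 + 23.904 × 7.51 + 0.5 × 7.69 × 1 × 3.8 × 0.8
     = 490.36 + 179.52 + 11.689 = 681.57 kPa.

q_ult ≈ 680 kPa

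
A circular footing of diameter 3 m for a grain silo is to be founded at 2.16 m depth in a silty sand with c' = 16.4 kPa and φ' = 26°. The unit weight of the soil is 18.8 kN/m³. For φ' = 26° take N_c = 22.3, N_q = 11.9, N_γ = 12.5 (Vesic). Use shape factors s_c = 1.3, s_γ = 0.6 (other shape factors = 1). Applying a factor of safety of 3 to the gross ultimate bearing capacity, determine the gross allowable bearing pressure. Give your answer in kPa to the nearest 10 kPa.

q_all ≈ 390 kPa

Overburden at base level: q = 18.8 × 2.16 = 40.608 kPa.
Cohesion term c·N_c·s_c = 16.4 × 22.3 × 1.3 = 475.44 kPa; surcharge term q·N_q = 40.608 × 11.9 = 483.24 kPa; self-weight term 0.5·γ·B·N_γ·s_γ = 0.5 × 18.8 × 3 × 12.5 × 0.6 = 211.5 kPa.
q_ult = 475.44 + 483.24 + 211.5 = 1170.2 kPa.
q_all = q_ult / FS = 1170.2 / 3 = 390.06 kPa.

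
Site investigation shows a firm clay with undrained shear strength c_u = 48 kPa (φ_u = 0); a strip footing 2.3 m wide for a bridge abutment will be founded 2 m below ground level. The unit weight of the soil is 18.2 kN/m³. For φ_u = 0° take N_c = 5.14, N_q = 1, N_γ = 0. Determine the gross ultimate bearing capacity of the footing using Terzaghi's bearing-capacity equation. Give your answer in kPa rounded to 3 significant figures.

q = γ·D_f = 18.2 × 2 = 36.4 kPa.
c·N_c = 48 × 5.14 = 246.72 kPa
q·N_q = 36.4 × 1 = 36.4 kPa
q_ult = 246.72 + 36.4 = 283.12 kPa.

q_ult ≈ 283 kPa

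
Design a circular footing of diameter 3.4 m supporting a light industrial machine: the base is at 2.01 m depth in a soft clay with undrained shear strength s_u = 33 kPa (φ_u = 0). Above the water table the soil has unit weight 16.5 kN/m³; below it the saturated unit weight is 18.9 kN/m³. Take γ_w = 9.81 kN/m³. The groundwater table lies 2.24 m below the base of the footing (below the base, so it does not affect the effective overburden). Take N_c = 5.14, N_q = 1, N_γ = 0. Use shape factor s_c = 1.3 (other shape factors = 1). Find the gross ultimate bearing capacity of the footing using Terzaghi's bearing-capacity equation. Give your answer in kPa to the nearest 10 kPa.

Effective surcharge at the founding depth q = γ·D_f = 16.5 × 2.01 = 33.165 kPa.
q_ult = c·N_c·s_c + q·N_q
     = 33 × 5.14 × 1.3 + 33.165 × 1
     = 220.51 + 33.165 = 253.67 kPa.

q_ult ≈ 250 kPa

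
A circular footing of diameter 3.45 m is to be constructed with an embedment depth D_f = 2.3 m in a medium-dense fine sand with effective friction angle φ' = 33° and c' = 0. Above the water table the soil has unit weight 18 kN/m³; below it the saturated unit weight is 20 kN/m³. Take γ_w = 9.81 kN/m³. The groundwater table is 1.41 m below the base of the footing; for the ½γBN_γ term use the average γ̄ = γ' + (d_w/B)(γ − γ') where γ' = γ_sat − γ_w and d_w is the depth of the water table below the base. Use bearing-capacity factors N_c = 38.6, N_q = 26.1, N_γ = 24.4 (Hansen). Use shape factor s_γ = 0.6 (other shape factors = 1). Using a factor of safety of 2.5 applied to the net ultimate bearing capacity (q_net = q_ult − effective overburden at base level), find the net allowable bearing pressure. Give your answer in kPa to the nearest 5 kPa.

Effective surcharge at the founding depth q = γ·D_f = 18 × 2.3 = 41.4 kPa.
With d_w = 1.41 m < B, γ̄ = 10.19 + (1.41/3.45) × (18 − 10.19) = 13.382 kN/m³.
q_ult = q·N_q + 0.5·γ·B·N_γ·s_γ
     = 41.4 × 26.1 + 0.5 × 13.382 × 3.45 × 24.4 × 0.6
     = 1080.5 + 337.95 = 1418.5 kPa.
Net ultimate: q_net = 1418.5 − 41.4 = 1377.1 kPa.
q_all(net) = 1377.1 / 2.5 = 550.83 kPa.

q_all(net) ≈ 550 kPa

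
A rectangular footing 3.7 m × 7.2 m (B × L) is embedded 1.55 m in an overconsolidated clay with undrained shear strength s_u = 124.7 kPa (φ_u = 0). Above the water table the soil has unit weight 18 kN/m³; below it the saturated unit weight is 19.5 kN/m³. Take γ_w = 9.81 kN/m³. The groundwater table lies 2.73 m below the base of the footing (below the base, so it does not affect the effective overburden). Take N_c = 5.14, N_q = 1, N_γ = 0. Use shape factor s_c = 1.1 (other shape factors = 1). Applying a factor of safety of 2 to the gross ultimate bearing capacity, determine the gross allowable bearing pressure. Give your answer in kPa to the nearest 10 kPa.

Effective surcharge at the founding depth q = γ·D_f = 18 × 1.55 = 27.9 kPa.
q_ult = c·N_c·s_c + q·N_q
     = 124.7 × 5.14 × 1.1 + 27.9 × 1
     = 705.05 + 27.9 = 732.95 kPa.
q_all = q_ult / FS = 732.95 / 2 = 366.48 kPa.

q_all ≈ 370 kPa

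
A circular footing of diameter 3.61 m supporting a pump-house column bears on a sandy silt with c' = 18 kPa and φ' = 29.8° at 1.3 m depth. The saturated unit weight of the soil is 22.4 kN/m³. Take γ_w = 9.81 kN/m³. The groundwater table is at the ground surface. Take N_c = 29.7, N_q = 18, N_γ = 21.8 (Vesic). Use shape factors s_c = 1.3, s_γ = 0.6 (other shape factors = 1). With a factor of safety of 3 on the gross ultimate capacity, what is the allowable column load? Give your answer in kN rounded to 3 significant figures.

γ' = 22.4 − 9.81 = 12.59 kN/m³ (submerged throughout). q = 12.59 × 1.3 = 16.367 kPa; the same γ' applies in the ½γBN_γ term.
c·N_c·s_c = 18 × 29.7 × 1.3 = 694.98 kPa
q·N_q = 16.367 × 18 = 294.61 kPa
0.5·γ·B·N_γ·s_γ = 0.5 × 12.59 × 3.61 × 21.8 × 0.6 = 297.24 kPa
q_ult = 694.98 + 294.61 + 297.24 = 1286.8 kPa.
Gross allowable pressure q_all = 1286.8 / 3 = 428.94 kPa.
Footing area = 10.2354 m², so allowable column load = 428.94 × 10.2354 = 4390.4 kN.

P_all ≈ 4390 kN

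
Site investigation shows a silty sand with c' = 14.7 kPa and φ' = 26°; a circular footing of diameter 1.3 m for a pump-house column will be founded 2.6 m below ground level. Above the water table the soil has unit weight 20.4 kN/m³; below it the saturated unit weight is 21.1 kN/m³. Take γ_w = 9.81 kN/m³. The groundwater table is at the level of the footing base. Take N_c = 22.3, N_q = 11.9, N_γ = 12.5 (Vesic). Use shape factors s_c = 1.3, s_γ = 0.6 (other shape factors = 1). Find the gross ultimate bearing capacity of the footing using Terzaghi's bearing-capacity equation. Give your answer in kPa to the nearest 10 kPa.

q = γ·D_f = 20.4 × 2.6 = 53.04 kPa.
For the ½γBN_γ term take γ' = 21.1 − 9.81 = 11.29 kN/m³ (soil below base is submerged).
c·N_c·s_c = 14.7 × 22.3 × 1.3 = 426.15 kPa
q·N_q = 53.04 × 11.9 = 631.18 kPa
0.5·γ·B·N_γ·s_γ = 0.5 × 11.29 × 1.3 × 12.5 × 0.6 = 55.039 kPa
q_ult = 426.15 + 631.18 + 55.039 = 1112.4 kPa.

q_ult ≈ 1110 kPa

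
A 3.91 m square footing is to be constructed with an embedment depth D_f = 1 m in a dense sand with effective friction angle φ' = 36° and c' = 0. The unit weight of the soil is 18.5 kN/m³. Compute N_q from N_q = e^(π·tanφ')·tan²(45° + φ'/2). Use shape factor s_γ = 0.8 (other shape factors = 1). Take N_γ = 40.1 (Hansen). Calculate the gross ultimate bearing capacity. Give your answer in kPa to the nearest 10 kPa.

q_ult ≈ 1860 kPa

tan36° = 0.7265, so N_q = e^(π×0.7265)·tan²(63°) = 9.801 × 3.852 = 37.75.
Effective surcharge at the founding depth q = γ·D_f = 18.5 × 1 = 18.5 kPa.
q_ult = q·N_q + 0.5·γ·B·N_γ·s_γ
     = 18.5 × 37.752 + 0.5 × 18.5 × 3.91 × 40.1 × 0.8
     = 698.42 + 1160.3 = 1858.7 kPa.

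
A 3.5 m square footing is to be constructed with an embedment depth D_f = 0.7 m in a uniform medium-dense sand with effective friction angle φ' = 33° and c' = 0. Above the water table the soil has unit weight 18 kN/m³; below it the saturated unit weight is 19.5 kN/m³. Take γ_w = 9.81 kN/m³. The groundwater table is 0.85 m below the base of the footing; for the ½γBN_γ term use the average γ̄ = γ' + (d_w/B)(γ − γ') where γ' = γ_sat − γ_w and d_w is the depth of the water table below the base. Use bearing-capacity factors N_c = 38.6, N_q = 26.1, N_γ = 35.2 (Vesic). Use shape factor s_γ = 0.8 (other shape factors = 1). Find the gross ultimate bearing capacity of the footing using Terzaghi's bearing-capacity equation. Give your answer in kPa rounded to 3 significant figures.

Effective surcharge at the founding depth q = γ·D_f = 18 × 0.7 = 12.6 kPa.
With d_w = 0.85 m < B, γ̄ = 9.69 + (0.85/3.5) × (18 − 9.69) = 11.708 kN/m³.
q_ult = q·N_q + 0.5·γ·B·N_γ·s_γ
     = 12.6 × 26.1 + 0.5 × 11.708 × 3.5 × 35.2 × 0.8
     = 328.86 + 576.98 = 905.84 kPa.

q_ult ≈ 906 kPa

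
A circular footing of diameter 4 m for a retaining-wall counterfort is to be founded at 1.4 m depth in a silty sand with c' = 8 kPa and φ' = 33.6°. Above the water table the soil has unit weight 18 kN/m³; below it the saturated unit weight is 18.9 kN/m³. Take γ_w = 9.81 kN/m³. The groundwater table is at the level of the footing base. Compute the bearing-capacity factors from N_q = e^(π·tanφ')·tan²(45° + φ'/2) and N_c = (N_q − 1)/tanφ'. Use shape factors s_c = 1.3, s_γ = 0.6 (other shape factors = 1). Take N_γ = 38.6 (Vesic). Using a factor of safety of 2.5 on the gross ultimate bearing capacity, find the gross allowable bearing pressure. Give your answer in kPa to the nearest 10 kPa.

N_q = e^(π·tan33.6°)·tan²(61.8°) = 28.04; N_c = (N_q − 1)/tanφ' = 40.7.
Overburden at base level: q = 18 × 1.4 = 25.2 kPa.
Below the base the soil is submerged, so the ½γBN_γ term uses γ' = 18.9 − 9.81 = 9.09 kN/m³.
Cohesion term c·N_c·s_c = 8 × 40.705 × 1.3 = 423.33 kPa; surcharge term q·N_q = 25.2 × 28.044 = 706.71 kPa; self-weight term 0.5·γ·B·N_γ·s_γ = 0.5 × 9.09 × 4 × 38.6 × 0.6 = 421.05 kPa.
q_ult = 423.33 + 706.71 + 421.05 = 1551.1 kPa.
q_all = 1551.1 / 2.5 = 620.44 kPa.

q_all ≈ 620 kPa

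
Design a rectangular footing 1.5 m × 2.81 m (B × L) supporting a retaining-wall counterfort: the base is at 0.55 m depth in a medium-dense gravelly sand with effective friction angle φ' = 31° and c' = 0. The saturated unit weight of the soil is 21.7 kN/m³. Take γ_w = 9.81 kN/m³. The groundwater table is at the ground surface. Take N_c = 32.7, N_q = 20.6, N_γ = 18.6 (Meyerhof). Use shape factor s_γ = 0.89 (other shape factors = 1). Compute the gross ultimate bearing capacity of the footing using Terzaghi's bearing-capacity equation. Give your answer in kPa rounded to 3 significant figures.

q_ult ≈ 282 kPa

Water table at ground surface, so effective unit weight γ' = 21.7 − 9.81 = 11.89 kN/m³ is used throughout; overburden q = 11.89 × 0.55 = 6.5395 kPa; the same γ' applies in the ½γBN_γ term.
Surcharge term q·N_q = 6.5395 × 20.6 = 134.71 kPa; self-weight term 0.5·γ·B·N_γ·s_γ = 0.5 × 11.89 × 1.5 × 18.6 × 0.89 = 147.62 kPa.
q_ult = 134.71 + 147.62 = 282.33 kPa.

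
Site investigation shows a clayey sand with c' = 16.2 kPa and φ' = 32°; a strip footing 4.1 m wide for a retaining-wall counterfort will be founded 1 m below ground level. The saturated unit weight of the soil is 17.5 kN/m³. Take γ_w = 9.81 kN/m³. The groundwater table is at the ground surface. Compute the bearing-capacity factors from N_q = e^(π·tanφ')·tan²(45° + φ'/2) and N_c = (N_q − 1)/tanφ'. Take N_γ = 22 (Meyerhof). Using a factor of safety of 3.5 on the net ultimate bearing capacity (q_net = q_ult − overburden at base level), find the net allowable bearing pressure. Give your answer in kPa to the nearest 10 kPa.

N_q = e^(π·tan32°)·tan²(61°) = 23.18; N_c = (N_q − 1)/tanφ' = 35.49.
γ' = 17.5 − 9.81 = 7.69 kN/m³ (submerged throughout). q = 7.69 × 1 = 7.69 kPa; the same γ' applies in the ½γBN_γ term.
c·N_c = 16.2 × 35.49 = 574.94 kPa
q·N_q = 7.69 × 23.177 = 178.23 kPa
0.5·γ·B·N_γ = 0.5 × 7.69 × 4.1 × 22 = 346.82 kPa
q_ult = 574.94 + 178.23 + 346.82 = 1100 kPa.
q_net = 1100 − 7.69 = 1092.3 kPa.
q_all(net) = 1092.3 / 3.5 = 312.09 kPa.

q_all(net) ≈ 310 kPa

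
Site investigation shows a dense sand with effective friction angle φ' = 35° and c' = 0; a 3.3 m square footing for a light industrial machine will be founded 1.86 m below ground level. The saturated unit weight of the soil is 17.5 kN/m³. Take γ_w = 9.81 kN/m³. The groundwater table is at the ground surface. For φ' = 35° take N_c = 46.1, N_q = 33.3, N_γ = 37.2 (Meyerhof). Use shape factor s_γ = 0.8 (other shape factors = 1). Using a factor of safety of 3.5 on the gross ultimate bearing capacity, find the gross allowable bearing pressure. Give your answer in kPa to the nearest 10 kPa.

γ' = 17.5 − 9.81 = 7.69 kN/m³ (submerged throughout). q = 7.69 × 1.86 = 14.303 kPa; the same γ' applies in the ½γBN_γ term.
q·N_q = 14.303 × 33.3 = 476.3 kPa
0.5·γ·B·N_γ·s_γ = 0.5 × 7.69 × 3.3 × 37.2 × 0.8 = 377.61 kPa
q_ult = 476.3 + 377.61 = 853.91 kPa.
q_all = 853.91 / 3.5 = 243.98 kPa.

q_all ≈ 240 kPa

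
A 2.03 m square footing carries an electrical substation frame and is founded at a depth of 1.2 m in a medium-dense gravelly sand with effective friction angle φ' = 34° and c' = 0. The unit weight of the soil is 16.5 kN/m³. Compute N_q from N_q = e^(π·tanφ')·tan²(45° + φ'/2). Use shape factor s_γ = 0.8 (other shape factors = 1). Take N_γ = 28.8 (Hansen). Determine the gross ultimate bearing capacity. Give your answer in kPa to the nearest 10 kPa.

tan34° = 0.6745, so N_q = e^(π×0.6745)·tan²(62°) = 8.323 × 3.537 = 29.44.
Overburden at base level: q = 16.5 × 1.2 = 19.8 kPa.
Surcharge term q·N_q = 19.8 × 29.44 = 582.91 kPa; self-weight term 0.5·γ·B·N_γ·s_γ = 0.5 × 16.5 × 2.03 × 28.8 × 0.8 = 385.86 kPa.
q_ult = 582.91 + 385.86 = 968.77 kPa.

q_ult ≈ 970 kPa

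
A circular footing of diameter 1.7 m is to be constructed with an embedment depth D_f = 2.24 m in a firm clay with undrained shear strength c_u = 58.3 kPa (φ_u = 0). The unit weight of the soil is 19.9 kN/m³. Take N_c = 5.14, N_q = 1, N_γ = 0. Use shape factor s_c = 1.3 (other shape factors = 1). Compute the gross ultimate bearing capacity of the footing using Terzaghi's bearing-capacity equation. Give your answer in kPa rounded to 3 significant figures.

Effective surcharge at the founding depth q = γ·D_f = 19.9 × 2.24 = 44.576 kPa.
q_ult = c·N_c·s_c + q·N_q
     = 58.3 × 5.14 × 1.3 + 44.576 × 1
     = 389.56 + 44.576 = 434.14 kPa.

q_ult ≈ 434 kPa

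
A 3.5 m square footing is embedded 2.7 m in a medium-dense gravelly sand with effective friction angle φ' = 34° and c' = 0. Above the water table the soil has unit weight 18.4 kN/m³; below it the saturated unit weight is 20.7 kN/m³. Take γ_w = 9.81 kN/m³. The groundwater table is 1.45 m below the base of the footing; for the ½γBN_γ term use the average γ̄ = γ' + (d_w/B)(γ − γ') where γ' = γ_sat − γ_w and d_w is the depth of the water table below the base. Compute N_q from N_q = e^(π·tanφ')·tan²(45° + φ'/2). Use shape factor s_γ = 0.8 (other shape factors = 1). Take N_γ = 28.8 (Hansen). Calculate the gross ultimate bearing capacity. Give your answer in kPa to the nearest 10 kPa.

q_ult ≈ 2030 kPa

tan34° = 0.6745, so N_q = e^(π×0.6745)·tan²(62°) = 8.323 × 3.537 = 29.44.
Effective surcharge at the founding depth q = γ·D_f = 18.4 × 2.7 = 49.68 kPa.
With d_w = 1.45 m < B, γ̄ = 10.89 + (1.45/3.5) × (18.4 − 10.89) = 14.001 kN/m³.
q_ult = q·N_q + 0.5·γ·B·N_γ·s_γ
     = 49.68 × 29.44 + 0.5 × 14.001 × 3.5 × 28.8 × 0.8
     = 1462.6 + 564.53 = 2027.1 kPa.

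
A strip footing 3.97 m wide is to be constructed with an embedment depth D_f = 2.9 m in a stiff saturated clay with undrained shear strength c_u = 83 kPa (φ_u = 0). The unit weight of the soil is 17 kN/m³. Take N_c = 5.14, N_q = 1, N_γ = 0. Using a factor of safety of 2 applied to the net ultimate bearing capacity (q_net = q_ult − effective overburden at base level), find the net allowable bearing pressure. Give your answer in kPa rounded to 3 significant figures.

q_all(net) ≈ 213 kPa

q = γ·D_f = 17 × 2.9 = 49.3 kPa.
c·N_c = 83 × 5.14 = 426.62 kPa
q·N_q = 49.3 × 1 = 49.3 kPa
q_ult = 426.62 + 49.3 = 475.92 kPa.
Net ultimate: q_net = 475.92 − 49.3 = 426.62 kPa.
q_all(net) = 426.62 / 2 = 213.31 kPa.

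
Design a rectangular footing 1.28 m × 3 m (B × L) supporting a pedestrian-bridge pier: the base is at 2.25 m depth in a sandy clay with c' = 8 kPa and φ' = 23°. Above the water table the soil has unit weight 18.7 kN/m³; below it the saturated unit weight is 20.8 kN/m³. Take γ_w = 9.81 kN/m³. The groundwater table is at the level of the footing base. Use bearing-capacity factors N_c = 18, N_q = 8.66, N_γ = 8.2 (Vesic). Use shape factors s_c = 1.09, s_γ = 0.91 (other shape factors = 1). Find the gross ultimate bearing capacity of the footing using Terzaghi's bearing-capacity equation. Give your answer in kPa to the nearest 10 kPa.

Overburden at base level: q = 18.7 × 2.25 = 42.075 kPa.
Below the base the soil is submerged, so the ½γBN_γ term uses γ' = 20.8 − 9.81 = 10.99 kN/m³.
Cohesion term c·N_c·s_c = 8 × 18 × 1.09 = 156.96 kPa; surcharge term q·N_q = 42.075 × 8.66 = 364.37 kPa; self-weight term 0.5·γ·B·N_γ·s_γ = 0.5 × 10.99 × 1.28 × 8.2 × 0.91 = 52.485 kPa.
q_ult = 156.96 + 364.37 + 52.485 = 573.81 kPa.

q_ult ≈ 570 kPa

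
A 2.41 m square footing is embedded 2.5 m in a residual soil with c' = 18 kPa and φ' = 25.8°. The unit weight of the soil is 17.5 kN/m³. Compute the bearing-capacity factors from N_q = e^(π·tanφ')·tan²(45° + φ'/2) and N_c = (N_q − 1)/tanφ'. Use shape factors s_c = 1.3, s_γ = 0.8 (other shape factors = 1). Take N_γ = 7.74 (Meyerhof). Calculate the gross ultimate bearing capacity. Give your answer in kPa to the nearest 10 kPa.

q_ult ≈ 1150 kPa

tan25.8° = 0.4834, so N_q = e^(π×0.4834)·tan²(57.9°) = 4.566 × 2.541 = 11.6.
N_c = (11.6 − 1)/tan25.8° = 21.94.
q = γ·D_f = 17.5 × 2.5 = 43.75 kPa.
c·N_c·s_c = 18 × 21.936 × 1.3 = 513.3 kPa
q·N_q = 43.75 × 11.604 = 507.69 kPa
0.5·γ·B·N_γ·s_γ = 0.5 × 17.5 × 2.41 × 7.74 × 0.8 = 130.57 kPa
q_ult = 513.3 + 507.69 + 130.57 = 1151.6 kPa.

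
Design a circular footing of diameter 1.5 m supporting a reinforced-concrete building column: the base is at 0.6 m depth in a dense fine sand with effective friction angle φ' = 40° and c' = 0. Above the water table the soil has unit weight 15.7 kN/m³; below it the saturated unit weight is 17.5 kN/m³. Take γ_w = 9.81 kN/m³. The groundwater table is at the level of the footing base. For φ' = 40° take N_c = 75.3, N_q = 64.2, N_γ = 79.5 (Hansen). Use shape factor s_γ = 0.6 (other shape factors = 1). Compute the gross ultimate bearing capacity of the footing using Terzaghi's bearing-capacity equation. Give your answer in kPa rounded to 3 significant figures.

q_ult ≈ 880 kPa

q = γ·D_f = 15.7 × 0.6 = 9.42 kPa.
For the ½γBN_γ term take γ' = 17.5 − 9.81 = 7.69 kN/m³ (soil below base is submerged).
q·N_q = 9.42 × 64.2 = 604.76 kPa
0.5·γ·B·N_γ·s_γ = 0.5 × 7.69 × 1.5 × 79.5 × 0.6 = 275.11 kPa
q_ult = 604.76 + 275.11 = 879.87 kPa.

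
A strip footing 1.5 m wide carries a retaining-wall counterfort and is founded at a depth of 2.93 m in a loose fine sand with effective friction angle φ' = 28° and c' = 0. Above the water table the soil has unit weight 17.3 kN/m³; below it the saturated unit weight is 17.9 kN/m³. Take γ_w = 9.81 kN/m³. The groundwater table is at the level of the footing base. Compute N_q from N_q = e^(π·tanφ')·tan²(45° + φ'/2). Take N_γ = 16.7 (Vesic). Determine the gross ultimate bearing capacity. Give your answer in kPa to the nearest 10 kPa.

tan28° = 0.5317, so N_q = e^(π×0.5317)·tan²(59°) = 5.314 × 2.77 = 14.72.
Effective surcharge at the founding depth q = γ·D_f = 17.3 × 2.93 = 50.689 kPa.
The water table coincides with the base, so in the self-weight term γ → γ' = 8.09 kN/m³.
q_ult = q·N_q + 0.5·γ·B·N_γ
     = 50.689 × 14.72 + 0.5 × 8.09 × 1.5 × 16.7
     = 746.14 + 101.33 = 847.46 kPa.

q_ult ≈ 850 kPa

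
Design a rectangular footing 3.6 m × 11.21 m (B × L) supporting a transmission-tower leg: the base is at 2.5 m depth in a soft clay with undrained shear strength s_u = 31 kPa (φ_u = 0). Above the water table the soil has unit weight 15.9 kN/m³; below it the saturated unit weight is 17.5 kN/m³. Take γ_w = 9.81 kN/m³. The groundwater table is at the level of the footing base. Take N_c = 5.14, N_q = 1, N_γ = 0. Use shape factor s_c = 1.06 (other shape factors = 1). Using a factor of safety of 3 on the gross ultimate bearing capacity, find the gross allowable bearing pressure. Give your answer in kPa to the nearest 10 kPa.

q_all ≈ 70 kPa

Effective surcharge at the founding depth q = γ·D_f = 15.9 × 2.5 = 39.75 kPa.
q_ult = c·N_c·s_c + q·N_q
     = 31 × 5.14 × 1.06 + 39.75 × 1
     = 168.9 + 39.75 = 208.65 kPa.
q_all = 208.65 / 3 = 69.55 kPa.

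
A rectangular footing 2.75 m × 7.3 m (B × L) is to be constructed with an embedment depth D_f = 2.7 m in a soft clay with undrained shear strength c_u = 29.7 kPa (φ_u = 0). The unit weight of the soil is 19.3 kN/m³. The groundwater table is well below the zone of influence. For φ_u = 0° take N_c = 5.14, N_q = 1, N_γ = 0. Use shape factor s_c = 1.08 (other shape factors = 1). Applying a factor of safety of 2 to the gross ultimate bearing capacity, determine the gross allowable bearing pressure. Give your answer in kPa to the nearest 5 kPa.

Overburden at base level: q = 19.3 × 2.7 = 52.11 kPa.
Cohesion term c·N_c·s_c = 29.7 × 5.14 × 1.08 = 164.87 kPa; surcharge term q·N_q = 52.11 × 1 = 52.11 kPa.
q_ult = 164.87 + 52.11 = 216.98 kPa.
q_all = q_ult / FS = 216.98 / 2 = 108.49 kPa.

q_all ≈ 110 kPa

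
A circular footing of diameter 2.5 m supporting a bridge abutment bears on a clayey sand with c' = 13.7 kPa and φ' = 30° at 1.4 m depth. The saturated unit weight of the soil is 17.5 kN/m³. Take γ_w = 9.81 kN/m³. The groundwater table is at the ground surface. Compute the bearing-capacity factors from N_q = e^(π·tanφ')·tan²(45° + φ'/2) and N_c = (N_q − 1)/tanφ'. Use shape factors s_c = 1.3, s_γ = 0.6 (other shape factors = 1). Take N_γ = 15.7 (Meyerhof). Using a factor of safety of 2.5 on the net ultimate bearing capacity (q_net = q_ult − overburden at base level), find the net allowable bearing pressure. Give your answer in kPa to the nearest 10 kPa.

N_q = e^(π·tan30°)·tan²(60°) = 18.4; N_c = (N_q − 1)/tanφ' = 30.14.
With the water table at the surface the whole profile is submerged: γ' = 17.5 − 9.81 = 7.69 kN/m³, so q = γ'·D_f = 10.766 kPa; the same γ' applies in the ½γBN_γ term.
q_ult = c·N_c·s_c + q·N_q + 0.5·γ·B·N_γ·s_γ
     = 13.7 × 30.14 × 1.3 + 10.766 × 18.401 + 0.5 × 7.69 × 2.5 × 15.7 × 0.6
     = 536.79 + 198.11 + 90.55 = 825.44 kPa.
q_net = 825.44 − 10.766 = 814.68 kPa.
q_all(net) = 814.68 / 2.5 = 325.87 kPa.

q_all(net) ≈ 330 kPa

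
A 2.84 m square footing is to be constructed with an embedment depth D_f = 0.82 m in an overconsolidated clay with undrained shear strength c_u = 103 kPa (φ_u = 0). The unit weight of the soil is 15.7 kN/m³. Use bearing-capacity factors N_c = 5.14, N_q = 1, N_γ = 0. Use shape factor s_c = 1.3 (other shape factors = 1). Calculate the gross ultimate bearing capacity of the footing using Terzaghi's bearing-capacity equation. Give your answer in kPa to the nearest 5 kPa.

q_ult ≈ 700 kPa

Effective surcharge at the founding depth q = γ·D_f = 15.7 × 0.82 = 12.874 kPa.
q_ult = c·N_c·s_c + q·N_q
     = 103 × 5.14 × 1.3 + 12.874 × 1
     = 688.25 + 12.874 = 701.12 kPa.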